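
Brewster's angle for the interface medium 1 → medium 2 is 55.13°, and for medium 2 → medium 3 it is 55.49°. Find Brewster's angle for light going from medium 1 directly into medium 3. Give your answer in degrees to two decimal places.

θ_B ≈ 64.40°

n₂/n₁ = tan 55.13° = 1.4351 and n₃/n₂ = tan 55.49° = 1.4545.
n₃/n₁ = 2.0873. Then tan θ_B(1→3) = n₃/n₁, so θ_B(1→3) = arctan(2.0873) = 64.40°.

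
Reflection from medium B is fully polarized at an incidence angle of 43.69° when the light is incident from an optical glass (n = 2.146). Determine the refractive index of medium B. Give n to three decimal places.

n ≈ 2.050

At Brewster's angle, tan θ_B = n₂/n₁ with n₁ on the incident side (an optical glass) and n₂ on the transmitted side (medium B).
n₂ = n₁ tan θ_B = 2.146 × tan 43.69° = 2.050.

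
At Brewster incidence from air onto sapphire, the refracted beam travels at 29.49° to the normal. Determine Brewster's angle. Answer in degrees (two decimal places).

θ_B ≈ 60.51°

Since the reflected and refracted rays are at right angles at the polarizing angle, θ_B + θ_t = 90°.
So θ_B = 90° − θ_t = 90° − 29.49° = 60.51°.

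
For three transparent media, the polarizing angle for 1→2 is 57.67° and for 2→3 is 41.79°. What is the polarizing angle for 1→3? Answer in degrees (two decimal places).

θ_B ≈ 54.70°

n₂/n₁ = tan 57.67° = 1.5800 and n₃/n₂ = tan 41.79° = 0.8938.
Multiplying, n₃/n₁ = 1.5800 × 0.8938 = 1.4122, and θ_B(1→3) = arctan 1.4122 = 54.70°.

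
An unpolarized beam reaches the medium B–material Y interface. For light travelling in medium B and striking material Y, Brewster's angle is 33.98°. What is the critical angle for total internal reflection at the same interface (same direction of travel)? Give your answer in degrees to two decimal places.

θ_c ≈ 42.38°

tan θ_B = n₂/n₁ = tan 33.98° = 0.6740.
Total internal reflection: sin θ_c = n₂/n₁ = 0.6740.
θ_c = arcsin(0.6740) = 42.38°.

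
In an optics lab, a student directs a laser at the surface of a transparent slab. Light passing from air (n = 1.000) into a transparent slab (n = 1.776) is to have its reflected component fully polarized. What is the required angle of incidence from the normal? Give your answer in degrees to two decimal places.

tan θ_B = n₂/n₁ = 1.776/1.000 = 1.7760. Taking the arctangent, θ_B = 60.62°.

θ_B ≈ 60.62°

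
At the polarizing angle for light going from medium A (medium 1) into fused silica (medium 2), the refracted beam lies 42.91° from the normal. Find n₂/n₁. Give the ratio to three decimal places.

θ_B + θ_t = 90°, so θ_B = 90° − 42.91° = 47.09°.
Then n₂/n₁ = tan θ_B = tan 47.09° = 1.076.

n₂/n₁ ≈ 1.076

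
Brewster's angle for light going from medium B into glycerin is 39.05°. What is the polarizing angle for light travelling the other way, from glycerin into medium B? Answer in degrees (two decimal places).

Reversing the direction swaps n₁ and n₂, so tan θ_B' = 1/tan θ_B and θ_B' = 90° − θ_B.
Hence θ_B' = 90° − 39.05° = 50.95°.

θ_B' ≈ 50.95°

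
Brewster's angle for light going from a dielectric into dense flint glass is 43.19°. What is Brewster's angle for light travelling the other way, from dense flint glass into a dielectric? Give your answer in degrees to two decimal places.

θ_B' ≈ 46.81°

tan θ_B' = n₁/n₂ = 1/tan θ_B, so θ_B' = 90° − θ_B.
θ_B' = 90° − 43.19° = 46.81°.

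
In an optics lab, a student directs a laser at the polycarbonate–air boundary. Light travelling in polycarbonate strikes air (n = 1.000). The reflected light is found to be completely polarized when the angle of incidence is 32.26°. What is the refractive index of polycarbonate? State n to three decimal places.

Full polarization of the reflected beam means tan θ_B = n₂/n₁, where n₁ is the incident medium (polycarbonate).
n₁ = n₂ / tan θ_B = 1.000 / tan 32.26° = 1.584.

n ≈ 1.584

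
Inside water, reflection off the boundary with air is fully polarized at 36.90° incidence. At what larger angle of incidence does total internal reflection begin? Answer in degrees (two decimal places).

n₂/n₁ = tan 36.90° = 0.7508; the critical angle satisfies sin θ_c = n₂/n₁.
θ_c = arcsin(0.7508) = 48.66°.

θ_c ≈ 48.66°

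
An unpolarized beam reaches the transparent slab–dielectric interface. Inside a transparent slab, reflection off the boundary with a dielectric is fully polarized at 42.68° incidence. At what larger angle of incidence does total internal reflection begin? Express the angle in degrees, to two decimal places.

tan θ_B = n₂/n₁ = tan 42.68° = 0.9221.
Total internal reflection: sin θ_c = n₂/n₁ = 0.9221.
θ_c = arcsin(0.9221) = 67.24°.

θ_c ≈ 67.24°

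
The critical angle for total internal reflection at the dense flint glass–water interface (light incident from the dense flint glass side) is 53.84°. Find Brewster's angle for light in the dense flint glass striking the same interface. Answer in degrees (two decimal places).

sin θ_c = n₂/n₁, so n₂/n₁ = sin 53.84° = 0.8074.
Brewster: tan θ_B = n₂/n₁ = 0.8074.
θ_B = arctan(0.8074) = 38.92°.

θ_B ≈ 38.92°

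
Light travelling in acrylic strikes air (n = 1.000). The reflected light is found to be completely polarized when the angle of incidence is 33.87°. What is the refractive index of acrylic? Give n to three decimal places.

Brewster's law: tan θ_B = n₂/n₁ (light incident in acrylic, refracted into air).
n₁ = n₂ / tan θ_B = 1.000 / tan 33.87° = 1.490.

n ≈ 1.490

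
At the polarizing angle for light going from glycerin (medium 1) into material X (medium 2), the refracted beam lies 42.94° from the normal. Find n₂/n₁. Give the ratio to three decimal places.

n₂/n₁ ≈ 1.075

At Brewster incidence θ_B = 90° − θ_t = 90° − 42.94° = 47.06°.
Then n₂/n₁ = tan θ_B = tan 47.06° = 1.075.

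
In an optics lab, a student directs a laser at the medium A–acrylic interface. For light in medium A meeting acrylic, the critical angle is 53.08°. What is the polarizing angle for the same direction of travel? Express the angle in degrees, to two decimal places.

sin θ_c = n₂/n₁, so n₂/n₁ = sin 53.08° = 0.7995.
Brewster: tan θ_B = n₂/n₁ = 0.7995.
θ_B = arctan(0.7995) = 38.64°.

θ_B ≈ 38.64°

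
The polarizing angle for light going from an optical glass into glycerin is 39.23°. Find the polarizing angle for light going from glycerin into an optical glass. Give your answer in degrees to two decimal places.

tan θ_B' = n₁/n₂ = 1/tan θ_B, so θ_B' = 90° − θ_B.
θ_B' = 90° − 39.23° = 50.77°.

θ_B' ≈ 50.77°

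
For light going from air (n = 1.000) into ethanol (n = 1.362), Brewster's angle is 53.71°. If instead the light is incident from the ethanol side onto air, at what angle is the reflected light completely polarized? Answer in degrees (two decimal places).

θ_B' ≈ 36.29°

Reversing the direction swaps n₁ and n₂, so tan θ_B' = 1/tan θ_B and θ_B' = 90° − θ_B.
Hence θ_B' = 90° − 53.71° = 36.29°.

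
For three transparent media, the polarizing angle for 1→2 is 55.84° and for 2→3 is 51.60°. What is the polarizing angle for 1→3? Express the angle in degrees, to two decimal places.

θ_B ≈ 61.73°

n₂/n₁ = tan 55.84° = 1.4737 and n₃/n₂ = tan 51.60° = 1.2617.
n₃/n₁ = 1.8593. Then tan θ_B(1→3) = n₃/n₁, so θ_B(1→3) = arctan(1.8593) = 61.73°.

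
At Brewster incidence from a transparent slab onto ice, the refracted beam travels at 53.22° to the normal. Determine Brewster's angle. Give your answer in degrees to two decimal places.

At Brewster's angle the reflected and refracted rays are perpendicular, so θ_B + θ_t = 90°.
So θ_B = 90° − θ_t = 90° − 53.22° = 36.78°.

θ_B ≈ 36.78°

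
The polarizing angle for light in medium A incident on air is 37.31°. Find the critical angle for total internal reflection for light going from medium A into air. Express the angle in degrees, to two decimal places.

n₂/n₁ = tan 37.31° = 0.7621; the critical angle satisfies sin θ_c = n₂/n₁.
θ_c = arcsin(0.7621) = 49.65°.

θ_c ≈ 49.65°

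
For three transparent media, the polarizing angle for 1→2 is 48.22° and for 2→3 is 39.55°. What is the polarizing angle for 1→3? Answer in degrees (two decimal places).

Each Brewster angle gives a ratio: n₂/n₁ = tan 48.22° = 1.1192, n₃/n₂ = tan 39.55° = 0.8258.
So n₃/n₁ = (n₂/n₁)(n₃/n₂) = 1.1192 × 0.8258 = 0.9243.
θ_B(1→3) = arctan(0.9243) = 42.75°.

θ_B ≈ 42.75°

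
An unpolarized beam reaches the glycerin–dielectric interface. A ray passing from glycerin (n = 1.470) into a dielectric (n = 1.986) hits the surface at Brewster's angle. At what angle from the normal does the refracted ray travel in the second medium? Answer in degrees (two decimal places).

tan θ_B = n₂/n₁ = 1.986/1.470 = 1.3510, so θ_B = 53.49°.
At Brewster's angle the reflected and refracted rays are perpendicular, so θ_t = 90° − θ_B = 90° − 53.49° = 36.51°.

θ_t ≈ 36.51°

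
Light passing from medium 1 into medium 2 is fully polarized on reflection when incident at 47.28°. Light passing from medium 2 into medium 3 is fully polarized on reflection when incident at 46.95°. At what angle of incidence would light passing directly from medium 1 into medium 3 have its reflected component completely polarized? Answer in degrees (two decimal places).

θ_B ≈ 49.22°

n₂/n₁ = tan 47.28° = 1.0829 and n₃/n₂ = tan 46.95° = 1.0705.
Multiplying, n₃/n₁ = 1.0829 × 1.0705 = 1.1593, and θ_B(1→3) = arctan 1.1593 = 49.22°.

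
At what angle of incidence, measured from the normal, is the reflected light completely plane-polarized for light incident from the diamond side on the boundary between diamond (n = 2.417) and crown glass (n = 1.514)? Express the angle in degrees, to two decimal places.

θ_B ≈ 32.06°

Brewster's condition: tan θ_B = n₂/n₁ = 1.514/2.417 = 0.6264.
So θ_B = arctan 0.6264 = 32.06°.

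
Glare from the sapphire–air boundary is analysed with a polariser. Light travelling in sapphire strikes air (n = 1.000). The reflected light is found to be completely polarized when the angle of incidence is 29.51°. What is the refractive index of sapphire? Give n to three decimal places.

n ≈ 1.767

Brewster's law: tan θ_B = n₂/n₁ (light incident in sapphire, refracted into air).
n₁ = n₂ / tan θ_B = 1.000 / tan 29.51° = 1.767.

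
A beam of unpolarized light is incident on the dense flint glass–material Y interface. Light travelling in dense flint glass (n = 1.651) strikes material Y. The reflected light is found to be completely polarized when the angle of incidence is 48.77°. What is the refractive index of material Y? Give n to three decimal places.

n ≈ 1.884

Brewster's law: tan θ_B = n₂/n₁ (light incident in dense flint glass, refracted into material Y).
n₂ = n₁ tan θ_B = 1.651 × tan 48.77° = 1.884.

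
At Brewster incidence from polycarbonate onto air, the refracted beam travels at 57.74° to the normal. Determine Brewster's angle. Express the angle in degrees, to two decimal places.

θ_B ≈ 32.26°

Brewster's condition makes the reflected and refracted beams perpendicular: θ_B + θ_t = 90°.
θ_B = 90° − 57.74° = 32.26°.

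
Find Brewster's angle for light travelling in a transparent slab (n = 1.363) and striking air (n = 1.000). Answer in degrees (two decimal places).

θ_B ≈ 36.27°

tan θ_B = n₂/n₁ = 1.000/1.363 = 0.7337.
So θ_B = arctan 0.7337 = 36.27°.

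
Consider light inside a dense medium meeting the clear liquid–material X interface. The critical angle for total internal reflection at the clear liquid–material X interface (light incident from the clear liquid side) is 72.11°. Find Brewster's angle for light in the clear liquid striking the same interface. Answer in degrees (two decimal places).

θ_B ≈ 43.58°

At the critical angle sin θ_c = n₂/n₁, giving n₂/n₁ = sin 72.11° = 0.9516.
Then tan θ_B = n₂/n₁ = 0.9516, so θ_B = arctan 0.9516 = 43.58°.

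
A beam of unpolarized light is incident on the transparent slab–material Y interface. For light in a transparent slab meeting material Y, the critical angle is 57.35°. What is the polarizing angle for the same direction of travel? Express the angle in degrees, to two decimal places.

At the critical angle sin θ_c = n₂/n₁, giving n₂/n₁ = sin 57.35° = 0.8420.
Then tan θ_B = n₂/n₁ = 0.8420, so θ_B = arctan 0.8420 = 40.10°.

θ_B ≈ 40.10°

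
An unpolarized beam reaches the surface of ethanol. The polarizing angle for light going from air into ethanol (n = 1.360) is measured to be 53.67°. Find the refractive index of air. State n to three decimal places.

Brewster's law: tan θ_B = n₂/n₁ (light incident in air, refracted into ethanol).
n₁ = n₂ / tan θ_B = 1.360 / tan 53.67° = 1.000.

n ≈ 1.000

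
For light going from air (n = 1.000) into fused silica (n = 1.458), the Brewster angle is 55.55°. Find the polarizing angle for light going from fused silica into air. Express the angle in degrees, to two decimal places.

tan θ_B' = n₁/n₂ = 1/tan θ_B, so θ_B' = 90° − θ_B.
θ_B' = 90° − 55.55° = 34.45°.

θ_B' ≈ 34.45°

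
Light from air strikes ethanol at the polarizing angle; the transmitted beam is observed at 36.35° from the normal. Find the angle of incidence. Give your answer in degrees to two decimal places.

θ_B ≈ 53.65°

At Brewster's angle the reflected and refracted rays are perpendicular, so θ_B + θ_t = 90°.
θ_B = 90° − 36.35° = 53.65°.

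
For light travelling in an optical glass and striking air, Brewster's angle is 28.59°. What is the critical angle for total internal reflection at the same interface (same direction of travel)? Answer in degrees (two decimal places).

θ_c ≈ 33.02°

tan θ_B = n₂/n₁ = tan 28.59° = 0.5450.
Total internal reflection: sin θ_c = n₂/n₁ = 0.5450.
θ_c = arcsin(0.5450) = 33.02°.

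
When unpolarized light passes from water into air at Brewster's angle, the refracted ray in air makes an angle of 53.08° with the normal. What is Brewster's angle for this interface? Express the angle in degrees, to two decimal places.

Since the reflected and refracted rays are at right angles at the polarizing angle, θ_B + θ_t = 90°.
So θ_B = 90° − θ_t = 90° − 53.08° = 36.92°.

θ_B ≈ 36.92°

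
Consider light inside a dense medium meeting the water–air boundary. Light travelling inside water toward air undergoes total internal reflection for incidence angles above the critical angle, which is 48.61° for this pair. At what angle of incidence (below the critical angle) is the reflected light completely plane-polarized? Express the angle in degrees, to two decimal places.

sin θ_c = n₂/n₁, so n₂/n₁ = sin 48.61° = 0.7502.
Brewster: tan θ_B = n₂/n₁ = 0.7502.
θ_B = arctan(0.7502) = 36.88°.

θ_B ≈ 36.88°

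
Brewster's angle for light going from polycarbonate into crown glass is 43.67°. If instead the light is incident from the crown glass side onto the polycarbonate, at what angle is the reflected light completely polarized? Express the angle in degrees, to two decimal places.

θ_B' ≈ 46.33°

The two Brewster angles are complementary: θ_B' = 90° − θ_B = 90° − 43.67° = 46.33°.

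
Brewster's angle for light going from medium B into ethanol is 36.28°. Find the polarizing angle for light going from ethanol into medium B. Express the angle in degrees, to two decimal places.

Reversing the direction swaps n₁ and n₂, so tan θ_B' = 1/tan θ_B and θ_B' = 90° − θ_B.
Hence θ_B' = 90° − 36.28° = 53.72°.

θ_B' ≈ 53.72°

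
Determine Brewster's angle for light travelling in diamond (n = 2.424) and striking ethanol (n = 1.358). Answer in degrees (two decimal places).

tan θ_B = n₂/n₁ = 1.358/2.424 = 0.5602. Taking the arctangent, θ_B = 29.26°.

θ_B ≈ 29.26°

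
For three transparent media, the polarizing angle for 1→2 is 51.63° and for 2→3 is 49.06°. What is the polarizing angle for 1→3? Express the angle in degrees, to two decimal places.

Each Brewster angle gives a ratio: n₂/n₁ = tan 51.63° = 1.2630, n₃/n₂ = tan 49.06° = 1.1528.
Multiplying, n₃/n₁ = 1.2630 × 1.1528 = 1.4560, and θ_B(1→3) = arctan 1.4560 = 55.52°.

θ_B ≈ 55.52°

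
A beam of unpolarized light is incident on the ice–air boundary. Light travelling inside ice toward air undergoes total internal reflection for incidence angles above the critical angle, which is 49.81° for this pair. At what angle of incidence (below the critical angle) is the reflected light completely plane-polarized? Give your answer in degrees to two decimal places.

θ_B ≈ 37.38°

n₂/n₁ = sin θ_c = sin 49.81° = 0.7639.
tan θ_B equals the same ratio, so θ_B = arctan(0.7639) = 37.38°.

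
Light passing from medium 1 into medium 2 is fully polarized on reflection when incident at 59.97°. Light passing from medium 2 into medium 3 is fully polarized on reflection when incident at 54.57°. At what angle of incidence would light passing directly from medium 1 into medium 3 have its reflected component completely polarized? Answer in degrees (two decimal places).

n₂/n₁ = tan 59.97° = 1.7300 and n₃/n₂ = tan 54.57° = 1.4056.
Multiplying, n₃/n₁ = 1.7300 × 1.4056 = 2.4316, and θ_B(1→3) = arctan 2.4316 = 67.64°.

θ_B ≈ 67.64°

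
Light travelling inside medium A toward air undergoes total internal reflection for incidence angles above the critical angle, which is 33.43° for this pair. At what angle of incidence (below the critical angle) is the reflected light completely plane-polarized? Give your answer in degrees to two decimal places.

n₂/n₁ = sin θ_c = sin 33.43° = 0.5509.
tan θ_B equals the same ratio, so θ_B = arctan(0.5509) = 28.85°.

θ_B ≈ 28.85°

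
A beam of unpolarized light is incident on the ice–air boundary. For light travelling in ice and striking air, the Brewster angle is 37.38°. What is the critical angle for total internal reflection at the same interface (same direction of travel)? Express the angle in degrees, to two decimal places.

n₂/n₁ = tan 37.38° = 0.7640; the critical angle satisfies sin θ_c = n₂/n₁.
θ_c = arcsin(0.7640) = 49.82°.

θ_c ≈ 49.82°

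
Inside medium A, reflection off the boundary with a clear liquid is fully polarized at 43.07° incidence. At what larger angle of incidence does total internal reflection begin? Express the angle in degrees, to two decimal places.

n₂/n₁ = tan 43.07° = 0.9348; the critical angle satisfies sin θ_c = n₂/n₁.
θ_c = arcsin(0.9348) = 69.20°.

θ_c ≈ 69.20°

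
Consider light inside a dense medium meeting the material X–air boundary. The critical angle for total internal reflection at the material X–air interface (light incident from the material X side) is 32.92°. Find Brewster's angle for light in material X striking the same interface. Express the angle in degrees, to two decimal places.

θ_B ≈ 28.52°

n₂/n₁ = sin θ_c = sin 32.92° = 0.5435.
tan θ_B equals the same ratio, so θ_B = arctan(0.5435) = 28.52°.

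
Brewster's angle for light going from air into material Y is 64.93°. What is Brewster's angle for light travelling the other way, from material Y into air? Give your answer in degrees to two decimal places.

θ_B' ≈ 25.07°

tan θ_B' = n₁/n₂ = 1/tan θ_B, so θ_B' = 90° − θ_B.
θ_B' = 90° − 64.93° = 25.07°.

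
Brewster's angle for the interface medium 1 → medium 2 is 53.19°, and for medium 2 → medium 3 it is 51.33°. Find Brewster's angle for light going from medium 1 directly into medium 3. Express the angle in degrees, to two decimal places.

θ_B ≈ 59.08°

tan θ_B(1→2) = n₂/n₁ = tan 53.19° = 1.3362.
tan θ_B(2→3) = n₃/n₂ = tan 51.33° = 1.2495.
Multiplying, n₃/n₁ = 1.3362 × 1.2495 = 1.6697, and θ_B(1→3) = arctan 1.6697 = 59.08°.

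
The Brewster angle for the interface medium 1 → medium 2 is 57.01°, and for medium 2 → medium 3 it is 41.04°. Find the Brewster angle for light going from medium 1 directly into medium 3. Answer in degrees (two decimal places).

Each Brewster angle gives a ratio: n₂/n₁ = tan 57.01° = 1.5405, n₃/n₂ = tan 41.04° = 0.8705.
So n₃/n₁ = (n₂/n₁)(n₃/n₂) = 1.5405 × 0.8705 = 1.3410.
θ_B(1→3) = arctan(1.3410) = 53.29°.

θ_B ≈ 53.29°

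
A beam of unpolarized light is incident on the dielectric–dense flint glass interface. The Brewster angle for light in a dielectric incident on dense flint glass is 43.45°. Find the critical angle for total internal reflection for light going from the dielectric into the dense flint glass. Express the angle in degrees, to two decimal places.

From Brewster, n₂/n₁ = tan θ_B = tan 43.45° = 0.9473.
Then sin θ_c = n₂/n₁ = 0.9473, so θ_c = arcsin 0.9473 = 71.32°.

θ_c ≈ 71.32°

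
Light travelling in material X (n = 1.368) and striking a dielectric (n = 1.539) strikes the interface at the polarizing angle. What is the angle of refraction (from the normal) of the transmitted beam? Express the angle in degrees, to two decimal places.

First find Brewster's angle: tan θ_B = 1.539/1.368 = 1.1250, giving θ_B = 48.37°.
At Brewster's angle the reflected and refracted rays are perpendicular, so θ_t = 90° − θ_B = 90° − 48.37° = 41.63°.

θ_t ≈ 41.63°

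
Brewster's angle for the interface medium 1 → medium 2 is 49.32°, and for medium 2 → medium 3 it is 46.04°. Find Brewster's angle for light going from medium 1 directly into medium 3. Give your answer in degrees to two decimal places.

θ_B ≈ 50.35°

n₂/n₁ = tan 49.32° = 1.1634 and n₃/n₂ = tan 46.04° = 1.0370.
n₃/n₁ = 1.2064. Then tan θ_B(1→3) = n₃/n₁, so θ_B(1→3) = arctan(1.2064) = 50.35°.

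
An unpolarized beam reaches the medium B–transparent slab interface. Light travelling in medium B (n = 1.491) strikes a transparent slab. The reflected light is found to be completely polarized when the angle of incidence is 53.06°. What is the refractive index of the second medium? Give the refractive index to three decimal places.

n ≈ 1.983

Full polarization of the reflected beam means tan θ_B = n₂/n₁, where n₁ is the incident medium (medium B).
n₂ = n₁ tan θ_B = 1.491 × tan 53.06° = 1.983.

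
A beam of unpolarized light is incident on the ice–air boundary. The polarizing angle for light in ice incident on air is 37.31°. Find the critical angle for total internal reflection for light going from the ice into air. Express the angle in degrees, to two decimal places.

θ_c ≈ 49.65°

tan θ_B = n₂/n₁ = tan 37.31° = 0.7621.
Total internal reflection: sin θ_c = n₂/n₁ = 0.7621.
θ_c = arcsin(0.7621) = 49.65°.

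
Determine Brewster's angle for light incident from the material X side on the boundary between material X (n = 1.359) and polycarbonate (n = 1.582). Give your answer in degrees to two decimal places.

Brewster's condition: tan θ_B = n₂/n₁ = 1.582/1.359 = 1.1641.
θ_B = arctan(1.1641) = 49.34°.

θ_B ≈ 49.34°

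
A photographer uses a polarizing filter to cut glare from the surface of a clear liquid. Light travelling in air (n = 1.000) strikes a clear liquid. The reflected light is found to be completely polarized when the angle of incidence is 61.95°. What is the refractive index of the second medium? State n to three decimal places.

n ≈ 1.877

Brewster's law: tan θ_B = n₂/n₁ (light incident in air, refracted into a clear liquid).
n₂ = n₁ tan θ_B = 1.000 × tan 61.95° = 1.877.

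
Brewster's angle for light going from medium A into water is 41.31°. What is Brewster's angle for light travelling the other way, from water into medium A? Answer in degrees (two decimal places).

tan θ_B' = n₁/n₂ = 1/tan θ_B, so θ_B' = 90° − θ_B.
θ_B' = 90° − 41.31° = 48.69°.

θ_B' ≈ 48.69°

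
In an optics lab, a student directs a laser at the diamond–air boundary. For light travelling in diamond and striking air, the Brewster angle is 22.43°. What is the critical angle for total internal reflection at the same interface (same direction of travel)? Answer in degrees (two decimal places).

θ_c ≈ 24.38°

From Brewster, n₂/n₁ = tan θ_B = tan 22.43° = 0.4128.
Then sin θ_c = n₂/n₁ = 0.4128, so θ_c = arcsin 0.4128 = 24.38°.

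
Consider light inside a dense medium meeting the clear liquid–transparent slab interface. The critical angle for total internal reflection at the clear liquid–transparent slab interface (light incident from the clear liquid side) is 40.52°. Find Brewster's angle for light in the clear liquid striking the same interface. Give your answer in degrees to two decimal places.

sin θ_c = n₂/n₁, so n₂/n₁ = sin 40.52° = 0.6497.
Brewster: tan θ_B = n₂/n₁ = 0.6497.
θ_B = arctan(0.6497) = 33.01°.

θ_B ≈ 33.01°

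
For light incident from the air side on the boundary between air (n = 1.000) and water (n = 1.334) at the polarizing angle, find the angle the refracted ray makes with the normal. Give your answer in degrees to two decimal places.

θ_B = arctan(n₂/n₁) = arctan(1.334/1.000) = 53.14°.
The refracted ray is perpendicular to the reflected ray, so θ_t = 90° − θ_B = 36.86°.

θ_t ≈ 36.86°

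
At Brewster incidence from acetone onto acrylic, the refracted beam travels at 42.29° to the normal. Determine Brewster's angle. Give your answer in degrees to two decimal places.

Since the reflected and refracted rays are at right angles at the polarizing angle, θ_B + θ_t = 90°.
θ_B = 90° − 42.29° = 47.71°.

θ_B ≈ 47.71°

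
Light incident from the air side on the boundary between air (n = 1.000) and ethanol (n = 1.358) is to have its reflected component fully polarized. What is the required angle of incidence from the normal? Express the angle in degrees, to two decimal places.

θ_B ≈ 53.63°

The reflected p-component vanishes when tan θ_B = n₂/n₁.
Here n₂/n₁ = 1.358/1.000 = 1.3580, and Brewster's law gives tan θ_B = n₂/n₁.
So θ_B = arctan 1.3580 = 53.63°.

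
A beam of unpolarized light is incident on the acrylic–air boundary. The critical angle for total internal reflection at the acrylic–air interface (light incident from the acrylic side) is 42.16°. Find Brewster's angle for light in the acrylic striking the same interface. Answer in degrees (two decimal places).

n₂/n₁ = sin θ_c = sin 42.16° = 0.6712.
tan θ_B equals the same ratio, so θ_B = arctan(0.6712) = 33.87°.

θ_B ≈ 33.87°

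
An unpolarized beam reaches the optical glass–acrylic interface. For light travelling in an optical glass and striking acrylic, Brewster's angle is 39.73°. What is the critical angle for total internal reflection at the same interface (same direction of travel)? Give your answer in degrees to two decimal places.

θ_c ≈ 56.21°

From Brewster, n₂/n₁ = tan θ_B = tan 39.73° = 0.8311.
Then sin θ_c = n₂/n₁ = 0.8311, so θ_c = arcsin 0.8311 = 56.21°.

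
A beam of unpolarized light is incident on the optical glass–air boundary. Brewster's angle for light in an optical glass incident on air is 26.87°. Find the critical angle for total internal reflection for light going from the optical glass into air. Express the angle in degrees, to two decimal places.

θ_c ≈ 30.44°

From Brewster, n₂/n₁ = tan θ_B = tan 26.87° = 0.5067.
Then sin θ_c = n₂/n₁ = 0.5067, so θ_c = arcsin 0.5067 = 30.44°.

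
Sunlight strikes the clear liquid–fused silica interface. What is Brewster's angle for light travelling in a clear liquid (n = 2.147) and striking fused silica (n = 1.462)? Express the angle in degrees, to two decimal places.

The reflected p-component vanishes when tan θ_B = n₂/n₁.
Brewster's condition: tan θ_B = n₂/n₁ = 1.462/2.147 = 0.6810. Taking the arctangent, θ_B = 34.25°.

θ_B ≈ 34.25°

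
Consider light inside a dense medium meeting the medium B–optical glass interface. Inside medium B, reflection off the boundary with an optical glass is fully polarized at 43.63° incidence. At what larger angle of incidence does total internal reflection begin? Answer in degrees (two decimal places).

From Brewster, n₂/n₁ = tan θ_B = tan 43.63° = 0.9533.
Then sin θ_c = n₂/n₁ = 0.9533, so θ_c = arcsin 0.9533 = 72.42°.

θ_c ≈ 72.42°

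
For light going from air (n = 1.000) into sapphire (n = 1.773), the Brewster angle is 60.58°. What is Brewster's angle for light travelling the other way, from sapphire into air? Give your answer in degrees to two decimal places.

The two Brewster angles are complementary: θ_B' = 90° − θ_B = 90° − 60.58° = 29.42°.

θ_B' ≈ 29.42°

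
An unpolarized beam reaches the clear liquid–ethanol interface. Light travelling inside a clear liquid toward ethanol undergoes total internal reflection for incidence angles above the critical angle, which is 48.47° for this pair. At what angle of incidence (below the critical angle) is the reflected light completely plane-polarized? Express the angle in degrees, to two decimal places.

At the critical angle sin θ_c = n₂/n₁, giving n₂/n₁ = sin 48.47° = 0.7486.
Then tan θ_B = n₂/n₁ = 0.7486, so θ_B = arctan 0.7486 = 36.82°.

θ_B ≈ 36.82°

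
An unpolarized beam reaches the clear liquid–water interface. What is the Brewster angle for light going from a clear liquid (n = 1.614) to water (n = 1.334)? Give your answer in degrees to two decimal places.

At Brewster's angle the reflected and refracted rays are perpendicular, which with Snell's law gives tan θ_B = n₂/n₁.
Here n₂/n₁ = 1.334/1.614 = 0.8265, and Brewster's law gives tan θ_B = n₂/n₁.
So θ_B = arctan 0.8265 = 39.57°.

θ_B ≈ 39.57°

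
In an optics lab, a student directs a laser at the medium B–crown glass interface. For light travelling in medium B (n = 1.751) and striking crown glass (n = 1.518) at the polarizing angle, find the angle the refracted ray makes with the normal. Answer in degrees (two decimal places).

θ_t ≈ 49.08°

tan θ_B = n₂/n₁ = 1.518/1.751 = 0.8669, so θ_B = 40.92°.
The refracted ray is perpendicular to the reflected ray, so θ_t = 90° − θ_B = 49.08°.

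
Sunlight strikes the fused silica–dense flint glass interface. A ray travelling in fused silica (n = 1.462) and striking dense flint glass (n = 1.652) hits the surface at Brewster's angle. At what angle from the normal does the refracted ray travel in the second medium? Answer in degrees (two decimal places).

θ_t ≈ 41.51°

First find Brewster's angle: tan θ_B = 1.652/1.462 = 1.1300, giving θ_B = 48.49°.
The refracted ray is perpendicular to the reflected ray, so θ_t = 90° − θ_B = 41.51°.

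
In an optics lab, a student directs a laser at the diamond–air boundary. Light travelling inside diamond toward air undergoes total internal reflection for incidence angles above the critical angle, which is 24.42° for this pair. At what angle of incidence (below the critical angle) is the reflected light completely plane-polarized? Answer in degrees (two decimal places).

θ_B ≈ 22.46°

sin θ_c = n₂/n₁, so n₂/n₁ = sin 24.42° = 0.4134.
Brewster: tan θ_B = n₂/n₁ = 0.4134.
θ_B = arctan(0.4134) = 22.46°.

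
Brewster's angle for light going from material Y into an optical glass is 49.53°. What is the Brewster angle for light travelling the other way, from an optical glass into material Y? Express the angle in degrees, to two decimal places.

θ_B' ≈ 40.47°

The two Brewster angles are complementary: θ_B' = 90° − θ_B = 90° − 49.53° = 40.47°.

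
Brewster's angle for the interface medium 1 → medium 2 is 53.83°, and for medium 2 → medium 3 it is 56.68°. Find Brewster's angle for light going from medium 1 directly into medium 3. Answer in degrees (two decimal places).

θ_B ≈ 64.33°

tan θ_B(1→2) = n₂/n₁ = tan 53.83° = 1.3678.
tan θ_B(2→3) = n₃/n₂ = tan 56.68° = 1.5212.
So n₃/n₁ = (n₂/n₁)(n₃/n₂) = 1.3678 × 1.5212 = 2.0807.
θ_B(1→3) = arctan(2.0807) = 64.33°.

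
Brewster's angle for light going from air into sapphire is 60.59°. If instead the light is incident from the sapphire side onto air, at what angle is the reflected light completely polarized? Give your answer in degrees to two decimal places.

Reversing the direction swaps n₁ and n₂, so tan θ_B' = 1/tan θ_B and θ_B' = 90° − θ_B.
Hence θ_B' = 90° − 60.59° = 29.41°.

θ_B' ≈ 29.41°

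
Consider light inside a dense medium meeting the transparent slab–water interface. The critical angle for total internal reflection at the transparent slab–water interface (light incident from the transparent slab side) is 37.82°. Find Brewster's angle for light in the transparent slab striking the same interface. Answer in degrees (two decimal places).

θ_B ≈ 31.52°

n₂/n₁ = sin θ_c = sin 37.82° = 0.6132.
tan θ_B equals the same ratio, so θ_B = arctan(0.6132) = 31.52°.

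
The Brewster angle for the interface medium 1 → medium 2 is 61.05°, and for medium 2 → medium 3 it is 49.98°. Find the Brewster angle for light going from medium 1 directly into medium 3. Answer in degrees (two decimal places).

θ_B ≈ 65.09°

Each Brewster angle gives a ratio: n₂/n₁ = tan 61.05° = 1.8078, n₃/n₂ = tan 49.98° = 1.1909.
Multiplying, n₃/n₁ = 1.8078 × 1.1909 = 2.1529, and θ_B(1→3) = arctan 2.1529 = 65.09°.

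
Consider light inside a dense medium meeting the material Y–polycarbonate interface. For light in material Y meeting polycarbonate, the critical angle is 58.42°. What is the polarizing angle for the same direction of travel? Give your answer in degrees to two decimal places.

θ_B ≈ 40.43°

sin θ_c = n₂/n₁, so n₂/n₁ = sin 58.42° = 0.8519.
Brewster: tan θ_B = n₂/n₁ = 0.8519.
θ_B = arctan(0.8519) = 40.43°.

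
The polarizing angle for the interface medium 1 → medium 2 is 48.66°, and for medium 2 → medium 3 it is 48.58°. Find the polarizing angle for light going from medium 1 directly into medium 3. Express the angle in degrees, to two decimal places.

tan θ_B(1→2) = n₂/n₁ = tan 48.66° = 1.1367.
tan θ_B(2→3) = n₃/n₂ = tan 48.58° = 1.1335.
n₃/n₁ = 1.2884. Then tan θ_B(1→3) = n₃/n₁, so θ_B(1→3) = arctan(1.2884) = 52.18°.

θ_B ≈ 52.18°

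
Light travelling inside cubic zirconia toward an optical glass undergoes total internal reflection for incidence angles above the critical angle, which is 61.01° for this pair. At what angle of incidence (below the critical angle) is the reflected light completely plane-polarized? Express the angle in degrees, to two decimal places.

At the critical angle sin θ_c = n₂/n₁, giving n₂/n₁ = sin 61.01° = 0.8747.
Then tan θ_B = n₂/n₁ = 0.8747, so θ_B = arctan 0.8747 = 41.18°.

θ_B ≈ 41.18°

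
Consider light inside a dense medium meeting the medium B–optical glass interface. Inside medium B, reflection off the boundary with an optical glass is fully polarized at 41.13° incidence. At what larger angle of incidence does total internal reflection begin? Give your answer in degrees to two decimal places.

θ_c ≈ 60.84°

From Brewster, n₂/n₁ = tan θ_B = tan 41.13° = 0.8733.
Then sin θ_c = n₂/n₁ = 0.8733, so θ_c = arcsin 0.8733 = 60.84°.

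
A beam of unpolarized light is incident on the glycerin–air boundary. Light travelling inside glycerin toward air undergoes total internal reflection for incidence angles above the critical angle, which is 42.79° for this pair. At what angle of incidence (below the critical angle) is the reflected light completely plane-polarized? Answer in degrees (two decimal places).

θ_B ≈ 34.19°

sin θ_c = n₂/n₁, so n₂/n₁ = sin 42.79° = 0.6793.
Brewster: tan θ_B = n₂/n₁ = 0.6793.
θ_B = arctan(0.6793) = 34.19°.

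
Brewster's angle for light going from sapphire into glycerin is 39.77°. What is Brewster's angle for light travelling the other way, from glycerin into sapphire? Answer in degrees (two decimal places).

θ_B' ≈ 50.23°

tan θ_B' = n₁/n₂ = 1/tan θ_B, so θ_B' = 90° − θ_B.
θ_B' = 90° − 39.77° = 50.23°.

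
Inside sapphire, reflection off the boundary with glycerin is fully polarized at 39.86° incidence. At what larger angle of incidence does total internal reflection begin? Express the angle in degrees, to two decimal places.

From Brewster, n₂/n₁ = tan θ_B = tan 39.86° = 0.8349.
Then sin θ_c = n₂/n₁ = 0.8349, so θ_c = arcsin 0.8349 = 56.61°.

θ_c ≈ 56.61°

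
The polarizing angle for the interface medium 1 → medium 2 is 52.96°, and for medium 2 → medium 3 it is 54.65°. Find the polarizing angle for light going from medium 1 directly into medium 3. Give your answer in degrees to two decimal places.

Each Brewster angle gives a ratio: n₂/n₁ = tan 52.96° = 1.3251, n₃/n₂ = tan 54.65° = 1.4097.
So n₃/n₁ = (n₂/n₁)(n₃/n₂) = 1.3251 × 1.4097 = 1.8681.
θ_B(1→3) = arctan(1.8681) = 61.84°.

θ_B ≈ 61.84°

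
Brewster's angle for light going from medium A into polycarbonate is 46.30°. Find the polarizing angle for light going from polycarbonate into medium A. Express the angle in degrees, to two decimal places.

The two Brewster angles are complementary: θ_B' = 90° − θ_B = 90° − 46.30° = 43.70°.

θ_B' ≈ 43.70°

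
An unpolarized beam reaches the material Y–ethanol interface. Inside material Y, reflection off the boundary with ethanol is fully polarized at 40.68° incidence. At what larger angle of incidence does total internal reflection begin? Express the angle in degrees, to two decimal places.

n₂/n₁ = tan 40.68° = 0.8595; the critical angle satisfies sin θ_c = n₂/n₁.
θ_c = arcsin(0.8595) = 59.26°.

θ_c ≈ 59.26°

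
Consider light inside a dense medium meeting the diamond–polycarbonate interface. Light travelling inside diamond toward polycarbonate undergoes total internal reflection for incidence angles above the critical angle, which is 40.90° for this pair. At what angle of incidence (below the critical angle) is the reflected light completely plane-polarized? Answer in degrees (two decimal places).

n₂/n₁ = sin θ_c = sin 40.90° = 0.6547.
tan θ_B equals the same ratio, so θ_B = arctan(0.6547) = 33.21°.

θ_B ≈ 33.21°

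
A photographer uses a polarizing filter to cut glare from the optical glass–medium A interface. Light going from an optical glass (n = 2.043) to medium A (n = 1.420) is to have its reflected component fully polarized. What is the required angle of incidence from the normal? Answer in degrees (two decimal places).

θ_B ≈ 34.80°

tan θ_B = n₂/n₁ = 1.420/2.043 = 0.6951.
So θ_B = arctan 0.6951 = 34.80°.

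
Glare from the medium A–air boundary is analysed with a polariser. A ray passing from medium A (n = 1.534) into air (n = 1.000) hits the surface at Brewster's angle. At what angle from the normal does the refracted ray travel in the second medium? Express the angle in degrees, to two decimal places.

θ_t ≈ 56.90°

tan θ_B = n₂/n₁ = 1.000/1.534 = 0.6519, so θ_B = 33.10°.
The refracted ray is perpendicular to the reflected ray, so θ_t = 90° − θ_B = 56.90°.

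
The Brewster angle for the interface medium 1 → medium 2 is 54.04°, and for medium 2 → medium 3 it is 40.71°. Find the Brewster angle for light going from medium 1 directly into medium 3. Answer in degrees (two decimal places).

Each Brewster angle gives a ratio: n₂/n₁ = tan 54.04° = 1.3784, n₃/n₂ = tan 40.71° = 0.8604.
Multiplying, n₃/n₁ = 1.3784 × 0.8604 = 1.1860, and θ_B(1→3) = arctan 1.1860 = 49.86°.

θ_B ≈ 49.86°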